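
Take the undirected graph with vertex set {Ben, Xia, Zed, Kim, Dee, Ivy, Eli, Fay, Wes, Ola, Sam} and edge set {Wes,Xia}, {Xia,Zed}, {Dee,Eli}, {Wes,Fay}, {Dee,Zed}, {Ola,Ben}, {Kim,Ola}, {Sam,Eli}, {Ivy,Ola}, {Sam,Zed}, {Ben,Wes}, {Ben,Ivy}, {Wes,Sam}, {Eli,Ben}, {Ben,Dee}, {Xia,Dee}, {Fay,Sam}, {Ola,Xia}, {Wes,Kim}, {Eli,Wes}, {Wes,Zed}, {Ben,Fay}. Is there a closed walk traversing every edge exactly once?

Degrees: Ben:6, Xia:4, Zed:4, Kim:2, Dee:4, Ivy:2, Eli:4, Fay:3, Wes:7, Ola:4, Sam:4
Fay, Wes have odd degree; an Eulerian circuit needs every degree to be even, so none exists.

No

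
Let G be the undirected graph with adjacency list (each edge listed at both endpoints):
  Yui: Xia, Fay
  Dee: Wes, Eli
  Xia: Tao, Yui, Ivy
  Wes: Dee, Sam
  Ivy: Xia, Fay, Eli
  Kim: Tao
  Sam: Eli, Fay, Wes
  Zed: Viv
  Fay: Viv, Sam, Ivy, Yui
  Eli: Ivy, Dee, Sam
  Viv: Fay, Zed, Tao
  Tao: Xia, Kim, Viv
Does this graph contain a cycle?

Yes

|V| = 12, |E| = 15, number of components = 1.
Since 15 > 12 - 1, a cycle must exist; for instance Sam-Wes-Dee-Eli-Sam.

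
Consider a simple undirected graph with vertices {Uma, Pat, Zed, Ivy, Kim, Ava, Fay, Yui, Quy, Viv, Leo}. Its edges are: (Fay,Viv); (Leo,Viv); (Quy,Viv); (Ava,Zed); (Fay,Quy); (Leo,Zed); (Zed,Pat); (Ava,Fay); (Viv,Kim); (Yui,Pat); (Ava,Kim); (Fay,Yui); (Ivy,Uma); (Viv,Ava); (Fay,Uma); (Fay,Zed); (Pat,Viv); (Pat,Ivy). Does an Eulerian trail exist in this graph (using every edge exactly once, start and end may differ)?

Yes

Degrees: Uma:2, Pat:4, Zed:4, Ivy:2, Kim:2, Ava:4, Fay:6, Yui:2, Quy:2, Viv:6, Leo:2
Odd-degree vertices: none (0 total).
The non-isolated vertices are connected and exactly 0 have odd degree, so an Eulerian trail exists.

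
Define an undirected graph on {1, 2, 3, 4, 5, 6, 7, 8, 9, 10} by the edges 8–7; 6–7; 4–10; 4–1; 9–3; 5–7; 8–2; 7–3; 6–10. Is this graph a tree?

Yes

The graph has 10 vertices and 9 edges.
It is connected with exactly 9 edges, hence acyclic — it is a tree.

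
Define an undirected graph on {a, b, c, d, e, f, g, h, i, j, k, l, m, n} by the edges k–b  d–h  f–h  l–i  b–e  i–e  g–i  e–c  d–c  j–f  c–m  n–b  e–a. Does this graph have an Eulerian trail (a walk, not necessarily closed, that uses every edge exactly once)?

No

Degrees: a:1, b:3, c:3, d:2, e:4, f:2, g:1, h:2, i:3, j:1, k:1, l:1, m:1, n:1
Odd-degree vertices: a, b, c, g, i, j, k, l, m, n (10 total).
With 10 odd-degree vertices (more than two), no single trail can use every edge.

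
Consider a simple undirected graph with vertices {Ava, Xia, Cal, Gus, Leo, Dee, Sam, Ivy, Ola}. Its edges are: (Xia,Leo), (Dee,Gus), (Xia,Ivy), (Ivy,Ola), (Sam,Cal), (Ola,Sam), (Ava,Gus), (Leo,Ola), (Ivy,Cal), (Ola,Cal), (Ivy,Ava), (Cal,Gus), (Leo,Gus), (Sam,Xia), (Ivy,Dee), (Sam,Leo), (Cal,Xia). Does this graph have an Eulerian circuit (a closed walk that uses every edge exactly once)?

Degrees: Ava:2, Xia:4, Cal:5, Gus:4, Leo:4, Dee:2, Sam:4, Ivy:5, Ola:4
Vertices with odd degree: Cal, Ivy. An Eulerian circuit requires all degrees even.

No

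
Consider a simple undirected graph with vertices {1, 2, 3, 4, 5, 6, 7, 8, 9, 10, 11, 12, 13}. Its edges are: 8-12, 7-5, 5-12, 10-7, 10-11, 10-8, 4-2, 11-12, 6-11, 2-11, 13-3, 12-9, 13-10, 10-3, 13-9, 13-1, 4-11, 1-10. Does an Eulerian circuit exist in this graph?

Degrees: 1:2, 2:2, 3:2, 4:2, 5:2, 6:1, 7:2, 8:2, 9:2, 10:6, 11:5, 12:4, 13:4
6, 11 have odd degree; an Eulerian circuit needs every degree to be even, so none exists.

No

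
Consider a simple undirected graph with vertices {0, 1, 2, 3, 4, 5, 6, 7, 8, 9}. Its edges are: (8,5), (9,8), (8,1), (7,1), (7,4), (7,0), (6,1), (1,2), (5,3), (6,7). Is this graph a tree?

No

|V| = 10, |E| = 10.
A tree on 10 vertices has exactly 9 edges; this graph has 10, so it contains a cycle and is not a tree.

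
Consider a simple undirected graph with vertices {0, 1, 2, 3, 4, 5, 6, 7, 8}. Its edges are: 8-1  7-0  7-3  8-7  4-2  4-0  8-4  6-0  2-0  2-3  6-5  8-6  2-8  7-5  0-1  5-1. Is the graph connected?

A breadth-first search from 0 visits 0, 1, 4, 6, 7, 2, 8, 5, 3 — all 9 vertices — so the graph is connected.

Yes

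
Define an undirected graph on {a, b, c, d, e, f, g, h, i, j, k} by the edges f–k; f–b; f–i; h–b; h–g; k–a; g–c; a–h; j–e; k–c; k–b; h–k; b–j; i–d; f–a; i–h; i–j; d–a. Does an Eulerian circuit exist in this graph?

Degrees: a:4, b:4, c:2, d:2, e:1, f:4, g:2, h:5, i:4, j:3, k:5
Vertices with odd degree: e, h, j, k. An Eulerian circuit requires all degrees even.

No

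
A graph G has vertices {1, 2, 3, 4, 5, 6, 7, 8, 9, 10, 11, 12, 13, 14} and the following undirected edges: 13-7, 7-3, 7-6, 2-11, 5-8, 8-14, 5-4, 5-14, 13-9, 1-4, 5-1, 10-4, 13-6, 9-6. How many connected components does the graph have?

4

Component: {12}
Component: {2, 11}
Component: {3, 6, 7, 9, 13}
Component: {1, 4, 5, 8, 10, 14}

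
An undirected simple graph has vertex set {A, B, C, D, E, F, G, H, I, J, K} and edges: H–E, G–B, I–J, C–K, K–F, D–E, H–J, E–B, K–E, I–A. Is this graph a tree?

The graph has 11 vertices and 10 edges.
It is connected with exactly 10 edges, hence acyclic — it is a tree.

Yes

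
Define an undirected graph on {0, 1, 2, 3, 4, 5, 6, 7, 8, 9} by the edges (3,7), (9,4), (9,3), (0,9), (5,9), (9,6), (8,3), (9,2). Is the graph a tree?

|V| = 10, |E| = 8.
It splits into 2 components, so it cannot be a tree.

No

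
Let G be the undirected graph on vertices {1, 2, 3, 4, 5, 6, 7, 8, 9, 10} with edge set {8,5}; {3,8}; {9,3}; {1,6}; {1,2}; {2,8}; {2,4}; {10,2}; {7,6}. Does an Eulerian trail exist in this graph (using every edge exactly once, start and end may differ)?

No

Degrees: 1:2, 2:4, 3:2, 4:1, 5:1, 6:2, 7:1, 8:3, 9:1, 10:1
Odd-degree vertices: 4, 5, 7, 8, 9, 10 (6 total).
With 6 odd-degree vertices (more than two), no single trail can use every edge.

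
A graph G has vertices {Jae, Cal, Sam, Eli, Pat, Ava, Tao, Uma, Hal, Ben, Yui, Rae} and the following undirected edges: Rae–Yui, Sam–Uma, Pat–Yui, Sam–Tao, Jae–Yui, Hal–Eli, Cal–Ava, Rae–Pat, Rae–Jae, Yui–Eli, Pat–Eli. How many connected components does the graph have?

Component: {Ben}
Component: {Cal, Ava}
Component: {Sam, Tao, Uma}
Component: {Jae, Eli, Pat, Hal, Yui, Rae}

4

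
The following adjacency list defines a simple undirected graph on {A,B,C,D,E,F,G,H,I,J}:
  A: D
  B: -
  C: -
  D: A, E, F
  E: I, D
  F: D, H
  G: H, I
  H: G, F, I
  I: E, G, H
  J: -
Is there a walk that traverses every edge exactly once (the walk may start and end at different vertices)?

No

Degrees: A:1, B:0, C:0, D:3, E:2, F:2, G:2, H:3, I:3, J:0
Odd-degree vertices: A, D, H, I (4 total).
An Eulerian trail requires 0 or 2 odd-degree vertices; here there are 4.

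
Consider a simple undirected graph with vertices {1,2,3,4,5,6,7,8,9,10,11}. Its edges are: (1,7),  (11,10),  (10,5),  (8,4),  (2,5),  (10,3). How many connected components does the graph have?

5

Component: {6}
Component: {9}
Component: {1, 7}
Component: {4, 8}
Component: {2, 3, 5, 10, 11}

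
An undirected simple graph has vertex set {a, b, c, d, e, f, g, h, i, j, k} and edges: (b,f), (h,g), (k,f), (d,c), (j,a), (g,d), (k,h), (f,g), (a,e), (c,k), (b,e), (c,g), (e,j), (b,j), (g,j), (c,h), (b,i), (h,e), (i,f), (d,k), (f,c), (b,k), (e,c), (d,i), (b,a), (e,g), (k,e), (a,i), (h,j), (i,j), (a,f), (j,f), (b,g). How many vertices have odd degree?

Degrees: a:5, b:7, c:6, d:4, e:7, f:7, g:7, h:5, i:5, j:7, k:6
Odd-degree vertices: a, b, e, f, g, h, i, j.

8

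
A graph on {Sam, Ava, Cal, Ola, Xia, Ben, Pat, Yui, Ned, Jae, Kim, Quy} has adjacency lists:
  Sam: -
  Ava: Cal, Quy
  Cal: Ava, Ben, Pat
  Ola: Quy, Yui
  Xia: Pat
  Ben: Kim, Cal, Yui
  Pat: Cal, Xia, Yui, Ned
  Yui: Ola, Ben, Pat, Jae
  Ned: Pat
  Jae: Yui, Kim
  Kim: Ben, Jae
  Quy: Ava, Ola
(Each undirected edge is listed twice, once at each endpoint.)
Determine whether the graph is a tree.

The graph has 12 vertices and 13 edges.
It splits into 2 components, so it cannot be a tree.

No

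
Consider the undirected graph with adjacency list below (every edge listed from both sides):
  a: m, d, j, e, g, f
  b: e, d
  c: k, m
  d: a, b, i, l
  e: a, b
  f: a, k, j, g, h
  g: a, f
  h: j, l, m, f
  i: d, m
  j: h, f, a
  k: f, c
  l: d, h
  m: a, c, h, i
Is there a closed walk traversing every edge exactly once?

Degrees: a:6, b:2, c:2, d:4, e:2, f:5, g:2, h:4, i:2, j:3, k:2, l:2, m:4
f, j have odd degree; an Eulerian circuit needs every degree to be even, so none exists.

No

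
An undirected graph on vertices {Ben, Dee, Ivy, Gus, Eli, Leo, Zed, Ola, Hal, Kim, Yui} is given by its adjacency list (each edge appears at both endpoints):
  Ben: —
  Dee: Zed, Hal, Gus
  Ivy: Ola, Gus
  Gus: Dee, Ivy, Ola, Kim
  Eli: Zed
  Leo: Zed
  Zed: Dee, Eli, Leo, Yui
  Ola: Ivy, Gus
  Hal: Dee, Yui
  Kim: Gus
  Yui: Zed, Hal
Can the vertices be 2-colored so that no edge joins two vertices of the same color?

No

The cycle Ola-Ivy-Gus-Ola has length 3, which is odd, so the graph is not bipartite.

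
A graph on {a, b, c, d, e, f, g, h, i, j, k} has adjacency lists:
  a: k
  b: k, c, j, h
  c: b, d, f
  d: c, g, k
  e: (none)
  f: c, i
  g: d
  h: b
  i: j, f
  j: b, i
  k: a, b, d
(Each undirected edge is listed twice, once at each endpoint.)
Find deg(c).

Neighbors of c: b, d, f.

3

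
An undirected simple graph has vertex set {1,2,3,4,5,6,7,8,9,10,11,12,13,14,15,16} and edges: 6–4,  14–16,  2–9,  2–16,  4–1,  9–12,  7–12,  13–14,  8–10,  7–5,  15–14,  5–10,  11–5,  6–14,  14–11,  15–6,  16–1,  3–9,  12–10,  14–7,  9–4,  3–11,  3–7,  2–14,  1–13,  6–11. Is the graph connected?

Yes

A breadth-first search from 1 visits 1, 16, 13, 4, 14, 2, 9, 6, 11, 15, 7, 3, 12, 5, 10, 8 — all 16 vertices — so the graph is connected.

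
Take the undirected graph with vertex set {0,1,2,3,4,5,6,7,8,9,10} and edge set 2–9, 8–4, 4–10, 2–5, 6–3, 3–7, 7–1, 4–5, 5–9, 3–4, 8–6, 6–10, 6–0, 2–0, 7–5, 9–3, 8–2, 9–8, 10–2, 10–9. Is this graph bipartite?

9-2-10-9 is an odd cycle (length 3), and a bipartite graph can contain only even cycles.

No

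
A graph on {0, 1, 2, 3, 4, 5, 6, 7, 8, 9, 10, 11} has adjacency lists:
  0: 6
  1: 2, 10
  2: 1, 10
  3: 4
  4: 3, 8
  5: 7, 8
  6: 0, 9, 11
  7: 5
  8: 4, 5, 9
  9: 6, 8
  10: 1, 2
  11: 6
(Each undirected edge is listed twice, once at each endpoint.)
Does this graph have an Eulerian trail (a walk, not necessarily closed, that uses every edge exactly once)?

No

Degrees: 0:1, 1:2, 2:2, 3:1, 4:2, 5:2, 6:3, 7:1, 8:3, 9:2, 10:2, 11:1
Odd-degree vertices: 0, 3, 6, 7, 8, 11 (6 total).
An Eulerian trail requires 0 or 2 odd-degree vertices; here there are 6.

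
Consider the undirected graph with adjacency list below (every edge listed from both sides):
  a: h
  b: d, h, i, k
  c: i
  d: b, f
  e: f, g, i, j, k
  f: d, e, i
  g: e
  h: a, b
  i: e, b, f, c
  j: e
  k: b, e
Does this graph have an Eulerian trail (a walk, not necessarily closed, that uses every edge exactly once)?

Degrees: a:1, b:4, c:1, d:2, e:5, f:3, g:1, h:2, i:4, j:1, k:2
Odd-degree vertices: a, c, e, f, g, j (6 total).
With 6 odd-degree vertices (more than two), no single trail can use every edge.

No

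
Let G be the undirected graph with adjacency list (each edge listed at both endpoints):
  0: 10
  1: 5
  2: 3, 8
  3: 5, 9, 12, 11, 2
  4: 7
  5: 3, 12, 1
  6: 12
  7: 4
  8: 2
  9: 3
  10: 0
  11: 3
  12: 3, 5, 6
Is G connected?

Component: {0, 10}
Component: {4, 7}
Component: {1, 2, 3, 5, 6, 8, 9, 11, 12}
There are 3 separate components, so the graph is not connected.

No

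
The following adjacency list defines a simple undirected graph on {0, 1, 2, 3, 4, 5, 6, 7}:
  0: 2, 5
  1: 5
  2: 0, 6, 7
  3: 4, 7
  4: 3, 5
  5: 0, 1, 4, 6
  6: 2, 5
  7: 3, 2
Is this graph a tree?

No

The graph has 8 vertices and 9 edges.
A tree on 8 vertices has exactly 7 edges; this graph has 9, so it contains a cycle and is not a tree.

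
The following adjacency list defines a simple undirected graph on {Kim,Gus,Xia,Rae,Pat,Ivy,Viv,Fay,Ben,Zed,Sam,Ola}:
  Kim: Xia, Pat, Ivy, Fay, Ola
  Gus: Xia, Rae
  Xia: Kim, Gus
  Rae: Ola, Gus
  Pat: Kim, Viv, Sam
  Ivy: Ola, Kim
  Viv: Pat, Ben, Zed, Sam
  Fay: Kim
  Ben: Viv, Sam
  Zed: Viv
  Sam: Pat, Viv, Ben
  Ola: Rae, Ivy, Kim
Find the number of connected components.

Component: {Kim, Gus, Xia, Rae, Pat, Ivy, Viv, Fay, Ben, Zed, Sam, Ola}

1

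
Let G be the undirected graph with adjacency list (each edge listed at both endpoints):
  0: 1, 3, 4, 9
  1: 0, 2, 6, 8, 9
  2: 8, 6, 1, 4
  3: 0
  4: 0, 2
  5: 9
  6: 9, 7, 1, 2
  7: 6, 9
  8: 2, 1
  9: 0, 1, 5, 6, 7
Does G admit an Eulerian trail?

No

Degrees: 0:4, 1:5, 2:4, 3:1, 4:2, 5:1, 6:4, 7:2, 8:2, 9:5
Odd-degree vertices: 1, 3, 5, 9 (4 total).
With 4 odd-degree vertices (more than two), no single trail can use every edge.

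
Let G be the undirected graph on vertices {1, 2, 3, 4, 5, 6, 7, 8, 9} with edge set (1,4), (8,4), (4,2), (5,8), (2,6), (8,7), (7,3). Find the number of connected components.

2

Component: {9}
Component: {1, 2, 3, 4, 5, 6, 7, 8}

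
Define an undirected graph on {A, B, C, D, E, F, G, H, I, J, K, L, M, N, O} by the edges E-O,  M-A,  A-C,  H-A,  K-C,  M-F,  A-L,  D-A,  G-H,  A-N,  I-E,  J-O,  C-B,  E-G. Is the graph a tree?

Yes

The graph has 15 vertices and 14 edges.
It is connected with exactly 14 edges, hence acyclic — it is a tree.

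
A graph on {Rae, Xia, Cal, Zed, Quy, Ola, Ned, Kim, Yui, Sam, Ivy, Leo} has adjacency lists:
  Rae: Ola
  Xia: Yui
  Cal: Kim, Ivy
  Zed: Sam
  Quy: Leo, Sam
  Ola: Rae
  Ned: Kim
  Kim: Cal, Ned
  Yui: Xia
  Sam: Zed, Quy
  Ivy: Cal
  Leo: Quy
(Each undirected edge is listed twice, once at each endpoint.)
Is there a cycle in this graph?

|V| = 12, |E| = 8, number of components = 4.
A forest on 12 vertices with 4 components has exactly 8 edges, which matches — so no cycle.

No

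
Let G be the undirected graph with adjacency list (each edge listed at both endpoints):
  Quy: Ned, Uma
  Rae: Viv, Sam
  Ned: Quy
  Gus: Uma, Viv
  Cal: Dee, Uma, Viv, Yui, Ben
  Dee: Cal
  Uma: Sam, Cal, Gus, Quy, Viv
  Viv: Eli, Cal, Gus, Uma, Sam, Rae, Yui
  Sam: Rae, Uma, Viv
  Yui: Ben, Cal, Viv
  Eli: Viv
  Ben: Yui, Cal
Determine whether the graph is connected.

A breadth-first search from Quy visits Quy, Uma, Ned, Viv, Cal, Sam, Gus, Eli, Rae, Yui, Dee, Ben — all 12 vertices — so the graph is connected.

Yes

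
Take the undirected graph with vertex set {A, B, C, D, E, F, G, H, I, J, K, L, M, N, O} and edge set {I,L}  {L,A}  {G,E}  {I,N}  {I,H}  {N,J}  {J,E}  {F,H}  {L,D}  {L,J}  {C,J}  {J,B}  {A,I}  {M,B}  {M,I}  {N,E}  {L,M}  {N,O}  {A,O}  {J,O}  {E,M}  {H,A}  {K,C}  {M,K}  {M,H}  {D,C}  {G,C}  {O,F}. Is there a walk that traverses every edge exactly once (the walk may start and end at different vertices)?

Degrees: A:4, B:2, C:4, D:2, E:4, F:2, G:2, H:4, I:5, J:6, K:2, L:5, M:6, N:4, O:4
Odd-degree vertices: I, L (2 total).
With 2 odd-degree vertices and all edges in one connected piece, an Eulerian trail exists (from I to L).

Yes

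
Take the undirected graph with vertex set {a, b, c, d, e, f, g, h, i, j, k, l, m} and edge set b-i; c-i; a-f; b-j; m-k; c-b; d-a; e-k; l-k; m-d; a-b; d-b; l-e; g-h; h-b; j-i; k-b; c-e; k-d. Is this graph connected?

Yes

Starting from a and exploring outward reaches every vertex (a, b, f, d, j, i, c, h, k, m, e, g, l); the graph is connected.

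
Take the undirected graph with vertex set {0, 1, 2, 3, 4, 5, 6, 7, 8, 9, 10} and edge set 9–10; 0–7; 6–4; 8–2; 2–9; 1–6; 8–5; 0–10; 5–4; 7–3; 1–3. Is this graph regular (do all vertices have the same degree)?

Yes

Degrees: 0:2, 1:2, 2:2, 3:2, 4:2, 5:2, 6:2, 7:2, 8:2, 9:2, 10:2
All degrees equal 2; the graph is regular.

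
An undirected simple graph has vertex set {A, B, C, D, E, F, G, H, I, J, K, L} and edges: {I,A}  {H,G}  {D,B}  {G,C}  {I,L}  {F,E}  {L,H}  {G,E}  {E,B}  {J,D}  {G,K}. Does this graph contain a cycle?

No

|V| = 12, |E| = 11, number of components = 1.
Since 11 = 12 - 1, the graph is a forest and contains no cycle.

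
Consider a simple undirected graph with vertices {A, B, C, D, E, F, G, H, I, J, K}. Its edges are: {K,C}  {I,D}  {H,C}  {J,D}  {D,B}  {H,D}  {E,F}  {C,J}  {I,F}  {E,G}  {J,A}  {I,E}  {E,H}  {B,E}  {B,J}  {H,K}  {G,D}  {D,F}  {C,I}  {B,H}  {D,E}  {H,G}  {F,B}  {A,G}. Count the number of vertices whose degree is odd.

2

Degrees: A:2, B:5, C:4, D:7, E:6, F:4, G:4, H:6, I:4, J:4, K:2
Odd-degree vertices: B, D.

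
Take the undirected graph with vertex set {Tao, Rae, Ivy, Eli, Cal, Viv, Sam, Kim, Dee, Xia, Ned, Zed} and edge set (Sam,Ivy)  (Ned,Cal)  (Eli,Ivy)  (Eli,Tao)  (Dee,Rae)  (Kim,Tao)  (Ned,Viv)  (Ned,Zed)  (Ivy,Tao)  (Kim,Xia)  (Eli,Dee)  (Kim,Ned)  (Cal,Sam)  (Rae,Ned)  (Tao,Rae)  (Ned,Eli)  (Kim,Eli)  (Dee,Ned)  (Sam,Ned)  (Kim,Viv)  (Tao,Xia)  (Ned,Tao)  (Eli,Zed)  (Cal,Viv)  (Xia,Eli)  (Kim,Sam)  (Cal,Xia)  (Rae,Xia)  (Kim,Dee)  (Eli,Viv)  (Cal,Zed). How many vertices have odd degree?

Degrees: Tao:6, Rae:4, Ivy:3, Eli:8, Cal:5, Viv:4, Sam:4, Kim:7, Dee:4, Xia:5, Ned:9, Zed:3
Odd-degree vertices: Ivy, Cal, Kim, Xia, Ned, Zed.

6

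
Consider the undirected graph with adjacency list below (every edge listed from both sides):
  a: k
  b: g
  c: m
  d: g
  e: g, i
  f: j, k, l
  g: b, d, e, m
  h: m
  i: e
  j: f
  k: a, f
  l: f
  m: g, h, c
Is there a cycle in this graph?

|V| = 13, |E| = 11, number of components = 2.
Since 11 = 13 - 2, the graph is a forest and contains no cycle.

No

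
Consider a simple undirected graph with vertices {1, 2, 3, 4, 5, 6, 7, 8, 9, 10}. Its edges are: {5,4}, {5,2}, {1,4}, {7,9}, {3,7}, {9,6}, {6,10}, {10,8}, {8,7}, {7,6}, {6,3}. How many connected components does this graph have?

Component: {1, 2, 4, 5}
Component: {3, 6, 7, 8, 9, 10}

2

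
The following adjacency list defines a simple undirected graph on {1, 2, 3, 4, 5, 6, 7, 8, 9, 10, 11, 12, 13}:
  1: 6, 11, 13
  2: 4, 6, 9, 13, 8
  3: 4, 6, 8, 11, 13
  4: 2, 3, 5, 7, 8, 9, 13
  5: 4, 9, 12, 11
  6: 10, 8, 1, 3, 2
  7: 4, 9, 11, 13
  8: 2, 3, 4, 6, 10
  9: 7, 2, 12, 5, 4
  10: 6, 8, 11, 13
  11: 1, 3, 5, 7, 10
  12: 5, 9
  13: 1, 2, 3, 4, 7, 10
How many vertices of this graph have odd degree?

Degrees: 1:3, 2:5, 3:5, 4:7, 5:4, 6:5, 7:4, 8:5, 9:5, 10:4, 11:5, 12:2, 13:6
Odd-degree vertices: 1, 2, 3, 4, 6, 8, 9, 11.

8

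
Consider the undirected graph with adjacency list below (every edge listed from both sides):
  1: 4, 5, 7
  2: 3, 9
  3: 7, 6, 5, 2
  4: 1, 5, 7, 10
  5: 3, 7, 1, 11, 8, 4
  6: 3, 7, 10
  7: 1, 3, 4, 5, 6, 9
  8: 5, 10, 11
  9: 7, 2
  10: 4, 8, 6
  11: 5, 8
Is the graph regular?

No

Degrees: 1:3, 2:2, 3:4, 4:4, 5:6, 6:3, 7:6, 8:3, 9:2, 10:3, 11:2
Vertex 2 has degree 2 while 5 has degree 6, so the graph is not regular.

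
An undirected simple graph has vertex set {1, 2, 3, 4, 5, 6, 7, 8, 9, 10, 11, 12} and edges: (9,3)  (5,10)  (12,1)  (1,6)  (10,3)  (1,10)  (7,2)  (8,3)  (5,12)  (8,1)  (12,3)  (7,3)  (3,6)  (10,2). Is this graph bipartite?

Color {4, 6, 7, 8, 9, 10, 11, 12} black and {1, 2, 3, 5} white. No edge joins two same-colored vertices, so the graph is bipartite.

Yes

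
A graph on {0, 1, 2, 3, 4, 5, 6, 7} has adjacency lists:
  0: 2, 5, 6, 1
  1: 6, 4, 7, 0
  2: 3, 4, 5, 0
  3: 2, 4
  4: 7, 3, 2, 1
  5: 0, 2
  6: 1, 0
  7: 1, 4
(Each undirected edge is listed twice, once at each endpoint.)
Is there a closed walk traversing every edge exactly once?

Degrees: 0:4, 1:4, 2:4, 3:2, 4:4, 5:2, 6:2, 7:2
All degrees are even and the non-isolated vertices are connected — an Eulerian circuit exists.

Yes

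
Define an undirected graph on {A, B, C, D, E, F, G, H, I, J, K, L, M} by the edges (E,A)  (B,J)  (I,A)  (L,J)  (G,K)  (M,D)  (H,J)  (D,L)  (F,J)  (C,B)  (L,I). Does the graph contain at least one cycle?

No

|V| = 13, |E| = 11, number of components = 2.
Since 11 = 13 - 2, the graph is a forest and contains no cycle.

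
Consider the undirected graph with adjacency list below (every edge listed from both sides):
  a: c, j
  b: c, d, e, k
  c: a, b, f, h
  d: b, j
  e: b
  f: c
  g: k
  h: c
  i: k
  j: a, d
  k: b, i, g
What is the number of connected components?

Component: {a, b, c, d, e, f, g, h, i, j, k}

1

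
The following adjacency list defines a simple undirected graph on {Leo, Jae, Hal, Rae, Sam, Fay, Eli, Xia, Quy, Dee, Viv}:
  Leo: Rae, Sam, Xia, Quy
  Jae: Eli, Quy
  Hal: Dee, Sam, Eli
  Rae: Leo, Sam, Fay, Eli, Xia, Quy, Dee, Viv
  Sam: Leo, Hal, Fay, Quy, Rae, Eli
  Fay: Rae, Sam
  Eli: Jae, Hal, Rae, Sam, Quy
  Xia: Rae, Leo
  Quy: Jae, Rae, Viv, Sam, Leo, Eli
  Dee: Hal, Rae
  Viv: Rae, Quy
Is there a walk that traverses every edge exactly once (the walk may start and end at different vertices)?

Degrees: Leo:4, Jae:2, Hal:3, Rae:8, Sam:6, Fay:2, Eli:5, Xia:2, Quy:6, Dee:2, Viv:2
Odd-degree vertices: Hal, Eli (2 total).
With 2 odd-degree vertices and all edges in one connected piece, an Eulerian trail exists (from Hal to Eli).

Yes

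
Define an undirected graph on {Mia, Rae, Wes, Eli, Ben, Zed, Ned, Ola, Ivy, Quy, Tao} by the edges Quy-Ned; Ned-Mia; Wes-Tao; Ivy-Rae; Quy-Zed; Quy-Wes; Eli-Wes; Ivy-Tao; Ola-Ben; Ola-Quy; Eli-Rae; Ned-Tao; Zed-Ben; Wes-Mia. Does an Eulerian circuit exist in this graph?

No

Degrees: Mia:2, Rae:2, Wes:4, Eli:2, Ben:2, Zed:2, Ned:3, Ola:2, Ivy:2, Quy:4, Tao:3
Ned, Tao have odd degree; an Eulerian circuit needs every degree to be even, so none exists.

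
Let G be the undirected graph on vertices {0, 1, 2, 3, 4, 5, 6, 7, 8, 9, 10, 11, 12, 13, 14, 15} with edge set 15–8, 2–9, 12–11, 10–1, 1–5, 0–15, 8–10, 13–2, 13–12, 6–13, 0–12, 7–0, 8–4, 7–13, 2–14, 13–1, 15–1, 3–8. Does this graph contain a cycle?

Yes

|V| = 16, |E| = 18, number of components = 1.
Since 18 > 16 - 1, a cycle must exist; for instance 0-12-13-7-0.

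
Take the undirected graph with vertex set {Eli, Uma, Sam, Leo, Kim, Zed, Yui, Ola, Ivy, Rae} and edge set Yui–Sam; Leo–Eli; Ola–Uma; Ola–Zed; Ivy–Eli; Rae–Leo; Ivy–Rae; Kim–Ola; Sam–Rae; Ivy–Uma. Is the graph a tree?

No

The graph has 10 vertices and 10 edges.
Connected but with 10 > 9 edges, so it has a cycle and is not a tree.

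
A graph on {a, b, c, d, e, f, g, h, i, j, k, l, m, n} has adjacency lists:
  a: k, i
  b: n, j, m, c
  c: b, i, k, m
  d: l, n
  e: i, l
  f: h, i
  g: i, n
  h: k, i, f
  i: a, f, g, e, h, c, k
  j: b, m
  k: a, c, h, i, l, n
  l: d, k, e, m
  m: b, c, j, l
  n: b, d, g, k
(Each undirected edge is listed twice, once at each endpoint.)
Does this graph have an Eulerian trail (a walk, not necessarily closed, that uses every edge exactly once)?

Yes

Degrees: a:2, b:4, c:4, d:2, e:2, f:2, g:2, h:3, i:7, j:2, k:6, l:4, m:4, n:4
Odd-degree vertices: h, i (2 total).
The non-isolated vertices are connected and exactly 2 have odd degree, so an Eulerian trail exists (from h to i).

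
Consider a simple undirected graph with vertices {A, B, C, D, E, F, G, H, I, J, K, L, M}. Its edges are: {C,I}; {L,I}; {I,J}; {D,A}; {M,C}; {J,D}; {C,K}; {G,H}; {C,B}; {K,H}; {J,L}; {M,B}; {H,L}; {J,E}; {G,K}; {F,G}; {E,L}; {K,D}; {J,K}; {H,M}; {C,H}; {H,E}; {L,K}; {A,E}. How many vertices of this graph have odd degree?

8

Degrees: A:2, B:2, C:5, D:3, E:4, F:1, G:3, H:6, I:3, J:5, K:6, L:5, M:3
Odd-degree vertices: C, D, F, G, I, J, L, M.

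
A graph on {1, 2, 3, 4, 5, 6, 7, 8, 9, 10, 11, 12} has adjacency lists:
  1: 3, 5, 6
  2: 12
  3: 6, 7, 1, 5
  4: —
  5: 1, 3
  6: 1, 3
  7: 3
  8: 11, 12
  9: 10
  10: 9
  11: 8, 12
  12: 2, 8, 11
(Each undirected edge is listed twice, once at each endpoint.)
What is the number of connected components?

4

Component: {4}
Component: {9, 10}
Component: {2, 8, 11, 12}
Component: {1, 3, 5, 6, 7}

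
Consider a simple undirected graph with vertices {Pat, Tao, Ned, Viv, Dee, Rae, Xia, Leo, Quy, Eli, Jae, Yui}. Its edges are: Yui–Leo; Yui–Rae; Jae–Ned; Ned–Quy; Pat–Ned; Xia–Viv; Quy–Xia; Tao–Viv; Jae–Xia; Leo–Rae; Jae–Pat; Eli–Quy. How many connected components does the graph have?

3

Component: {Dee}
Component: {Rae, Leo, Yui}
Component: {Pat, Tao, Ned, Viv, Xia, Quy, Eli, Jae}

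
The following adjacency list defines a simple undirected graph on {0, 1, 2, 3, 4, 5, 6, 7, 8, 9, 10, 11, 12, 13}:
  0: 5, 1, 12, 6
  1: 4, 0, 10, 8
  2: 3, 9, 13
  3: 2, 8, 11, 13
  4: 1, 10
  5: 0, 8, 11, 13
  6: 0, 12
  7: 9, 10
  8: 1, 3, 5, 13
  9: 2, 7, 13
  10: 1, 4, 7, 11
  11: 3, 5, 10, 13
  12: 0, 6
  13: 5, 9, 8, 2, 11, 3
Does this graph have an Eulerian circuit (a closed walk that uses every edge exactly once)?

No

Degrees: 0:4, 1:4, 2:3, 3:4, 4:2, 5:4, 6:2, 7:2, 8:4, 9:3, 10:4, 11:4, 12:2, 13:6
2, 9 have odd degree; an Eulerian circuit needs every degree to be even, so none exists.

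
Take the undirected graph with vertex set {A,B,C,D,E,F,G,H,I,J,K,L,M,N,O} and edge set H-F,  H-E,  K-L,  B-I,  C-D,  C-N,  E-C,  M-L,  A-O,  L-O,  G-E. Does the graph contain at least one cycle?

No

The graph has 15 vertices, 11 edges, and 4 connected components.
A forest on 15 vertices with 4 components has exactly 11 edges, which matches — so no cycle.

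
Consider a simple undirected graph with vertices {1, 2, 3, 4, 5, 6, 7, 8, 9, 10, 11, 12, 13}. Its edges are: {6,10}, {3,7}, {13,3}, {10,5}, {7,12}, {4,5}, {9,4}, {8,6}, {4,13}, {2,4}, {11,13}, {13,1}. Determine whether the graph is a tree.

|V| = 13, |E| = 12.
It is connected with exactly 12 edges, hence acyclic — it is a tree.

Yes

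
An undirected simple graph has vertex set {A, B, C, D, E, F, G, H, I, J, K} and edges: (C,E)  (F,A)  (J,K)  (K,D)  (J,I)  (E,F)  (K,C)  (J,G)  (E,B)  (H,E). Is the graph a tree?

The graph has 11 vertices and 10 edges.
It is connected with exactly 10 edges, hence acyclic — it is a tree.

Yes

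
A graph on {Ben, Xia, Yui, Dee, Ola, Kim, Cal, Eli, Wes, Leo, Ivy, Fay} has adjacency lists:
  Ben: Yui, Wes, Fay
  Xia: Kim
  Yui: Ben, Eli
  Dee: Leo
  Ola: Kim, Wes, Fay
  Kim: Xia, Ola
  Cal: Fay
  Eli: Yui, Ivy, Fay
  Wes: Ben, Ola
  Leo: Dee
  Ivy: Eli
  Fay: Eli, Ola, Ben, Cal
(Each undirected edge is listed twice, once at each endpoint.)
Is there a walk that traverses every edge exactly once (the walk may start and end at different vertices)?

Degrees: Ben:3, Xia:1, Yui:2, Dee:1, Ola:3, Kim:2, Cal:1, Eli:3, Wes:2, Leo:1, Ivy:1, Fay:4
Odd-degree vertices: Ben, Xia, Dee, Ola, Cal, Eli, Leo, Ivy (8 total).
With 8 odd-degree vertices (more than two), no single trail can use every edge.

No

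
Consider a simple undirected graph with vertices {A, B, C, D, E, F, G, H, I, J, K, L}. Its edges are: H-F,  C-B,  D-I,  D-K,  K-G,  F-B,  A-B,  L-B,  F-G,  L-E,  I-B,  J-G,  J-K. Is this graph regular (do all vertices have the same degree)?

No

Degrees: A:1, B:5, C:1, D:2, E:1, F:3, G:3, H:1, I:2, J:2, K:3, L:2
Vertex A has degree 1 while B has degree 5, so the graph is not regular.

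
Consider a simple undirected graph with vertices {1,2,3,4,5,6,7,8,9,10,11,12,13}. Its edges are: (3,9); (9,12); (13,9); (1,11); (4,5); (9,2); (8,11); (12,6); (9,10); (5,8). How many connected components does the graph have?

Component: {7}
Component: {1, 4, 5, 8, 11}
Component: {2, 3, 6, 9, 10, 12, 13}

3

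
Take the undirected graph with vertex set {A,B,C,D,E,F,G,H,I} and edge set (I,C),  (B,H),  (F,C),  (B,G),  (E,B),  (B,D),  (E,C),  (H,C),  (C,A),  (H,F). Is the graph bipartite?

The cycle H-F-C-H has length 3, which is odd, so the graph is not bipartite.

No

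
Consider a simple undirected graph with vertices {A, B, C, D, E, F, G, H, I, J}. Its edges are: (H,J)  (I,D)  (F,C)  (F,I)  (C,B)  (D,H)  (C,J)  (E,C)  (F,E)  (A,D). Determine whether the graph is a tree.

No

|V| = 10, |E| = 10.
It is not connected, so it is not a tree.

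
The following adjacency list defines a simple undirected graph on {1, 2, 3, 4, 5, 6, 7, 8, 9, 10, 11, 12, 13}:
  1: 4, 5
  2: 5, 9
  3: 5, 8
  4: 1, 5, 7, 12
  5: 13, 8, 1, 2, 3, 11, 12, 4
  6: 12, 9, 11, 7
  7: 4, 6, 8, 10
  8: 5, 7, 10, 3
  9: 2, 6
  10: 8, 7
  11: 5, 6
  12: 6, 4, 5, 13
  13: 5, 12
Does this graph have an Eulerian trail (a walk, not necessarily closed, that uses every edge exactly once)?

Yes

Degrees: 1:2, 2:2, 3:2, 4:4, 5:8, 6:4, 7:4, 8:4, 9:2, 10:2, 11:2, 12:4, 13:2
Odd-degree vertices: none (0 total).
With 0 odd-degree vertices and all edges in one connected piece, an Eulerian trail exists.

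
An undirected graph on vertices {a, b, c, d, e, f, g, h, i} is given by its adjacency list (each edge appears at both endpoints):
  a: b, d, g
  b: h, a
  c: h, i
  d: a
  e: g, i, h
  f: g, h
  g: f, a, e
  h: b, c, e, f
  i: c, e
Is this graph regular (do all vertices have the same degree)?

No

Degrees: a:3, b:2, c:2, d:1, e:3, f:2, g:3, h:4, i:2
Vertex d has degree 1 while h has degree 4, so the graph is not regular.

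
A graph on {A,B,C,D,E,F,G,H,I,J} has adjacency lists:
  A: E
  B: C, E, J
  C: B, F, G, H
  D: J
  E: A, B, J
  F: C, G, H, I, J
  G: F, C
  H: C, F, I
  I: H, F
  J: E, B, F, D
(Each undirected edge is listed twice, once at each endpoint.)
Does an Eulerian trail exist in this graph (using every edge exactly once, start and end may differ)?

No

Degrees: A:1, B:3, C:4, D:1, E:3, F:5, G:2, H:3, I:2, J:4
Odd-degree vertices: A, B, D, E, F, H (6 total).
With 6 odd-degree vertices (more than two), no single trail can use every edge.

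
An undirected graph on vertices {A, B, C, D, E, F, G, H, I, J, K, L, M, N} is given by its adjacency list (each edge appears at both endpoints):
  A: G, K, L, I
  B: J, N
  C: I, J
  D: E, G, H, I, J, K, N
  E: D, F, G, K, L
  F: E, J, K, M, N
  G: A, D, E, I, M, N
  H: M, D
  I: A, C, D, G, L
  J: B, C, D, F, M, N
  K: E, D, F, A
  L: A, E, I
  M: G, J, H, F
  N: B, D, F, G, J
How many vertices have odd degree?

Degrees: A:4, B:2, C:2, D:7, E:5, F:5, G:6, H:2, I:5, J:6, K:4, L:3, M:4, N:5
Odd-degree vertices: D, E, F, I, L, N.

6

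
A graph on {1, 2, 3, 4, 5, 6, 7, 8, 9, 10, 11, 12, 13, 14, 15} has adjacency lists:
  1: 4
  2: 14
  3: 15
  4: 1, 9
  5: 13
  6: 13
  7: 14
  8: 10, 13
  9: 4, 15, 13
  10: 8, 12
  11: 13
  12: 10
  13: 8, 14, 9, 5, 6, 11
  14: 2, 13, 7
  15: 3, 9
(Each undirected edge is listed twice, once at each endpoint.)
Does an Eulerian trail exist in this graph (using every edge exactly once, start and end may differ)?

Degrees: 1:1, 2:1, 3:1, 4:2, 5:1, 6:1, 7:1, 8:2, 9:3, 10:2, 11:1, 12:1, 13:6, 14:3, 15:2
Odd-degree vertices: 1, 2, 3, 5, 6, 7, 9, 11, 12, 14 (10 total).
An Eulerian trail requires 0 or 2 odd-degree vertices; here there are 10.

No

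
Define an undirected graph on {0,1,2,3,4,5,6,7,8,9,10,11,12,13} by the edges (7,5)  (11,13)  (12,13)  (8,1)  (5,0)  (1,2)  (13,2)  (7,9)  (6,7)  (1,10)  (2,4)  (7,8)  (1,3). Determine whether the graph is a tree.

Yes

The graph has 14 vertices and 13 edges.
It is connected with exactly 13 edges, hence acyclic — it is a tree.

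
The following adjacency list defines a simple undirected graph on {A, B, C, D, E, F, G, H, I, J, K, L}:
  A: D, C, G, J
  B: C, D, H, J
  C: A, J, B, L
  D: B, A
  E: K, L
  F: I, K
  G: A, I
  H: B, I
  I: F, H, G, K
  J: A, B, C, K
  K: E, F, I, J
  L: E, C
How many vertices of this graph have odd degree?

Degrees: A:4, B:4, C:4, D:2, E:2, F:2, G:2, H:2, I:4, J:4, K:4, L:2
Odd-degree vertices: none.

0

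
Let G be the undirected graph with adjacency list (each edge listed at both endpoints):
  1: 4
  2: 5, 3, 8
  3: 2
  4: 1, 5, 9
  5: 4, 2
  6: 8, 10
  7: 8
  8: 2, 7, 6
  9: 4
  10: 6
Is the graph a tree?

Yes

The graph has 10 vertices and 9 edges.
It is connected with exactly 9 edges, hence acyclic — it is a tree.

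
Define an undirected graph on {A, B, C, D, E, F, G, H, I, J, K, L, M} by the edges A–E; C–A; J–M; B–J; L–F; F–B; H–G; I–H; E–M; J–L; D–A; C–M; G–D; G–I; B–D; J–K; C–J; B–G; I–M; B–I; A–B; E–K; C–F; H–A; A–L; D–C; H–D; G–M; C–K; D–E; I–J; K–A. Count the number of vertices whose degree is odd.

Degrees: A:7, B:6, C:6, D:6, E:4, F:3, G:5, H:4, I:5, J:6, K:4, L:3, M:5
Odd-degree vertices: A, F, G, I, L, M.

6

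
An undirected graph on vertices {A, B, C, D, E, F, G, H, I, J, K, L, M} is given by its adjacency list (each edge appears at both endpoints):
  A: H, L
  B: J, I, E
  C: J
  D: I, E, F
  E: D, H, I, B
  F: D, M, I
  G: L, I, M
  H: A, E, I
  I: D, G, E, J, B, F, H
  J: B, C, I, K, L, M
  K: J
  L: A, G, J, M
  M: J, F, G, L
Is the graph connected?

Yes

Starting from A and exploring outward reaches every vertex (A, H, L, E, I, M, J, G, D, B, F, K, C); the graph is connected.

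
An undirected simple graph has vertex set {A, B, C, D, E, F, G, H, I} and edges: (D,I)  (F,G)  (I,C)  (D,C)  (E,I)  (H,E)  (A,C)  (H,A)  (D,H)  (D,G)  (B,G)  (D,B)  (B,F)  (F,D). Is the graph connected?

Starting from A and exploring outward reaches every vertex (A, H, C, D, E, I, B, F, G); the graph is connected.

Yes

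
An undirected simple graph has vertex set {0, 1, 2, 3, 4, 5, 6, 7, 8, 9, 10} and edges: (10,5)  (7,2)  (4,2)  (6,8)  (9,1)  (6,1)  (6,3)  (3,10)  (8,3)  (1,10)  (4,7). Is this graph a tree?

The graph has 11 vertices and 11 edges.
It is not connected, so it is not a tree.

No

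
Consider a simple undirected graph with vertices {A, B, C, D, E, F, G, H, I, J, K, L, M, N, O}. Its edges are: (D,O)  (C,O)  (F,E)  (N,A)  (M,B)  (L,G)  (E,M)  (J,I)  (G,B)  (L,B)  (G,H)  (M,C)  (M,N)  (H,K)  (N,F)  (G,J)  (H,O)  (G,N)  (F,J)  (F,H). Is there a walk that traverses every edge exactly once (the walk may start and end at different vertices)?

No

Degrees: A:1, B:3, C:2, D:1, E:2, F:4, G:5, H:4, I:1, J:3, K:1, L:2, M:4, N:4, O:3
Odd-degree vertices: A, B, D, G, I, J, K, O (8 total).
With 8 odd-degree vertices (more than two), no single trail can use every edge.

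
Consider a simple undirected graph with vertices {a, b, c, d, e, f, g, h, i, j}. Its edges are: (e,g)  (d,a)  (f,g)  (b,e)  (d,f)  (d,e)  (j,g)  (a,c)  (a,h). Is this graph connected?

Component: {i}
Component: {a, b, c, d, e, f, g, h, j}
There are 2 separate components, so the graph is not connected.

No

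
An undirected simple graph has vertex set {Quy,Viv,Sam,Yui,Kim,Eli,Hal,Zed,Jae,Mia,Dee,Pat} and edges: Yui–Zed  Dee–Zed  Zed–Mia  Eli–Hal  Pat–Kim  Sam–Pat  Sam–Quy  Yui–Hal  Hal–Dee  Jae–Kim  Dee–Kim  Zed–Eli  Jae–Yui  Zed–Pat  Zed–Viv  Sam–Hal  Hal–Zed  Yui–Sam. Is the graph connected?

Starting from Quy and exploring outward reaches every vertex (Quy, Sam, Yui, Pat, Hal, Zed, Jae, Kim, Dee, Eli, Viv, Mia); the graph is connected.

Yes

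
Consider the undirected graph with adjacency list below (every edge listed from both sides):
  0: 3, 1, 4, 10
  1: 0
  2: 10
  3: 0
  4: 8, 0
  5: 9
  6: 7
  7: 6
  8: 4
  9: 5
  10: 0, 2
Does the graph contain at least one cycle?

|V| = 11, |E| = 8, number of components = 3.
A forest on 11 vertices with 3 components has exactly 8 edges, which matches — so no cycle.

No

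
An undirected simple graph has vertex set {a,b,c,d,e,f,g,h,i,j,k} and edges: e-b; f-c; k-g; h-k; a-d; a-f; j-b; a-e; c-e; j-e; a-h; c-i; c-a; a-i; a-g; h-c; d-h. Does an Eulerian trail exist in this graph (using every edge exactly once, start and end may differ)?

Yes

Degrees: a:7, b:2, c:5, d:2, e:4, f:2, g:2, h:4, i:2, j:2, k:2
Odd-degree vertices: a, c (2 total).
With 2 odd-degree vertices and all edges in one connected piece, an Eulerian trail exists (from a to c).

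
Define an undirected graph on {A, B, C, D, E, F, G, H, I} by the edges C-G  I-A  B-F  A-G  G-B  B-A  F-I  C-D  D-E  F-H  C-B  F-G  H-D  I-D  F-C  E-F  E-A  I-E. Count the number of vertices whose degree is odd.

0

Degrees: A:4, B:4, C:4, D:4, E:4, F:6, G:4, H:2, I:4
Odd-degree vertices: none.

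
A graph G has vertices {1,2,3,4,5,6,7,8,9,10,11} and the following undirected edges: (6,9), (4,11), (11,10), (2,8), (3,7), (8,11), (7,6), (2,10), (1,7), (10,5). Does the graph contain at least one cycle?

|V| = 11, |E| = 10, number of components = 2.
Since 10 > 11 - 2, a cycle must exist; for instance 2-10-11-8-2.

Yes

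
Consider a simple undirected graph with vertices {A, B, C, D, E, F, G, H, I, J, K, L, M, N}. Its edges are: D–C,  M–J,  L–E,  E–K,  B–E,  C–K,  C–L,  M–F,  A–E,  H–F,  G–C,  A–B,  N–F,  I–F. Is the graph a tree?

No

The graph has 14 vertices and 14 edges.
It splits into 2 components, so it cannot be a tree.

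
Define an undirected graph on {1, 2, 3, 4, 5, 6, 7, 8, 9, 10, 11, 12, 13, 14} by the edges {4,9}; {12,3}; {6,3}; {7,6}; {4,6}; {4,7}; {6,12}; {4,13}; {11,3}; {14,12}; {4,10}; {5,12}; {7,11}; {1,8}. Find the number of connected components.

3

Component: {2}
Component: {1, 8}
Component: {3, 4, 5, 6, 7, 9, 10, 11, 12, 13, 14}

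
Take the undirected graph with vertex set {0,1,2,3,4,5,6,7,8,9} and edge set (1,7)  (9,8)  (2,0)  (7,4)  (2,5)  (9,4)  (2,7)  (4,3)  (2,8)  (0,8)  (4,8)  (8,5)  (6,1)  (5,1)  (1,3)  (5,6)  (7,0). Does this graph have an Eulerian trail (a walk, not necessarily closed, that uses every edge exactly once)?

Yes

Degrees: 0:3, 1:4, 2:4, 3:2, 4:4, 5:4, 6:2, 7:4, 8:5, 9:2
Odd-degree vertices: 0, 8 (2 total).
The non-isolated vertices are connected and exactly 2 have odd degree, so an Eulerian trail exists (from 0 to 8).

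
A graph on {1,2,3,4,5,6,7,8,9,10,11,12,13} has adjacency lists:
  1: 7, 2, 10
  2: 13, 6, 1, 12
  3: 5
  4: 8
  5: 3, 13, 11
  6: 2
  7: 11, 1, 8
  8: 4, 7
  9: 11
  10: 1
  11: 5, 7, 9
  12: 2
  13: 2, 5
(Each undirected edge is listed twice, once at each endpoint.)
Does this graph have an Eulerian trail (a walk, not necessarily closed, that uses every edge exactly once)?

No

Degrees: 1:3, 2:4, 3:1, 4:1, 5:3, 6:1, 7:3, 8:2, 9:1, 10:1, 11:3, 12:1, 13:2
Odd-degree vertices: 1, 3, 4, 5, 6, 7, 9, 10, 11, 12 (10 total).
An Eulerian trail requires 0 or 2 odd-degree vertices; here there are 10.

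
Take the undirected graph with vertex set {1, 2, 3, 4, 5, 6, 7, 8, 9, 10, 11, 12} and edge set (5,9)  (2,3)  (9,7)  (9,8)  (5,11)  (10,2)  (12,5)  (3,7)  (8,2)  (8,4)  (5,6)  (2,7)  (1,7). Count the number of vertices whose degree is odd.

Degrees: 1:1, 2:4, 3:2, 4:1, 5:4, 6:1, 7:4, 8:3, 9:3, 10:1, 11:1, 12:1
Odd-degree vertices: 1, 4, 6, 8, 9, 10, 11, 12.

8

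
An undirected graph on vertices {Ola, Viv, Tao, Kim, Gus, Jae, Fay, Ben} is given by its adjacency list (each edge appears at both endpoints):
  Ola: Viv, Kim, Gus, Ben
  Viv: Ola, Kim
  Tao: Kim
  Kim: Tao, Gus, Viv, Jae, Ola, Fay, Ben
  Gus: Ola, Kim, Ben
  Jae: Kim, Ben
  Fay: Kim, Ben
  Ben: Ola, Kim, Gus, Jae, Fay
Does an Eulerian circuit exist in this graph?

Degrees: Ola:4, Viv:2, Tao:1, Kim:7, Gus:3, Jae:2, Fay:2, Ben:5
Vertices with odd degree: Tao, Kim, Gus, Ben. An Eulerian circuit requires all degrees even.

No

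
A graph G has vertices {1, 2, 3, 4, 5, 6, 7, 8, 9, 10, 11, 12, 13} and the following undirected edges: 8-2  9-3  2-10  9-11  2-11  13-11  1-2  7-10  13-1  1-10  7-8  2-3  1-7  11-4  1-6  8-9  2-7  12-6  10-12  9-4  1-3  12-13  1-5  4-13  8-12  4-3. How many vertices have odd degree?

2

Degrees: 1:7, 2:6, 3:4, 4:4, 5:1, 6:2, 7:4, 8:4, 9:4, 10:4, 11:4, 12:4, 13:4
Odd-degree vertices: 1, 5.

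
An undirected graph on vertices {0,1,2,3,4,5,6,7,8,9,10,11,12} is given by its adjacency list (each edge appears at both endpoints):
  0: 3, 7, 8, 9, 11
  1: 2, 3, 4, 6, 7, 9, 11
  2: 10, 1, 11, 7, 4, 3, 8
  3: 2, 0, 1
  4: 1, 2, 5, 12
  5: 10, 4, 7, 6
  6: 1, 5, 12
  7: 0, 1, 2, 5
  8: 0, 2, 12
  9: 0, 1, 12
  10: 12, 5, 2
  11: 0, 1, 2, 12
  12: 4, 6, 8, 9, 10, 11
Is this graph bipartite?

No

The cycle 2-1-7-2 has length 3, which is odd, so the graph is not bipartite.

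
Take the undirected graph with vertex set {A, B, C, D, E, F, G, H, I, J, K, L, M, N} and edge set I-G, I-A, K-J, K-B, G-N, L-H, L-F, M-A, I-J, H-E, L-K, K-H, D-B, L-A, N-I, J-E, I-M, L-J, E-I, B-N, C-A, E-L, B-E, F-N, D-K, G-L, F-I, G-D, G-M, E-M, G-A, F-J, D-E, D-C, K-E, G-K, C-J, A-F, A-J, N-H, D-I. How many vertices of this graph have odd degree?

8

Degrees: A:7, B:4, C:3, D:6, E:8, F:5, G:7, H:4, I:8, J:7, K:7, L:7, M:4, N:5
Odd-degree vertices: A, C, F, G, J, K, L, N.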